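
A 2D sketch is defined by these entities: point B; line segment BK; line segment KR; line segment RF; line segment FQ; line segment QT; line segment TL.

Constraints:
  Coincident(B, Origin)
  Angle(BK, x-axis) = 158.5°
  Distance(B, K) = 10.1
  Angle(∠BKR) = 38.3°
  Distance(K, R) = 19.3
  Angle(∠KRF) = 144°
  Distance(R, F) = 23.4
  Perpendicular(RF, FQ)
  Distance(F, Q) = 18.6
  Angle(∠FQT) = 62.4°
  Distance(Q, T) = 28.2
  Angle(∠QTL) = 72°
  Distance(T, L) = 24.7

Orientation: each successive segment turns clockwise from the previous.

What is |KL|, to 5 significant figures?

39.195

∠FQT = 62.4° gives QT at 133.20° from the x-axis; with |QT| = 28.2, T = (5.7563, 4.5760). ∠QTL = 72.0° gives TL at 25.200° from the x-axis; with |TL| = 24.7, L = (28.106, 15.093). Then |KL| = |L − K| = 39.195.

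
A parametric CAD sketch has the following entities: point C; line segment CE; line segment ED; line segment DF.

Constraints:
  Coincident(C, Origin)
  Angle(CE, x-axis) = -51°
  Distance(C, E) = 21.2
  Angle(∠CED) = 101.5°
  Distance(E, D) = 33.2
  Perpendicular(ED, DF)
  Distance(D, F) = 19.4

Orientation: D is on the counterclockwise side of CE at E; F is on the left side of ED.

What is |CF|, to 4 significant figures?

37.45

C is at the origin; CE runs at -51.0° with length 21.2, so E = 21.2·(cos -51.0°, sin -51.0°) = (13.34, -16.48). ∠CED = 101.5°, so ED runs at -51.0° + (180° − 101.5°) = 27.50° from the x-axis; with |ED| = 33.2, D = E + 33.2·(cos 27.50°, sin 27.50°) = (42.79, -1.145). The perpendicularity gives DF at right angles to ED; with |DF| = 19.4 on the left of ED, F = D + 19.4·(-0.4617, 0.8870) = (33.83, 16.06). Then |CF| = |F − C| = 37.45.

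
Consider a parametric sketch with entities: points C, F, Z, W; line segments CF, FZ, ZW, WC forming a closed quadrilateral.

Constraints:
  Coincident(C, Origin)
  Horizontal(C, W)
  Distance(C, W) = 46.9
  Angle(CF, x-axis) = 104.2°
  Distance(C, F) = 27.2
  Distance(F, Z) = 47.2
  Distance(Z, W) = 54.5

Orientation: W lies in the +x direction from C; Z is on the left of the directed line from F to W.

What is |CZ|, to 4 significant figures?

61.86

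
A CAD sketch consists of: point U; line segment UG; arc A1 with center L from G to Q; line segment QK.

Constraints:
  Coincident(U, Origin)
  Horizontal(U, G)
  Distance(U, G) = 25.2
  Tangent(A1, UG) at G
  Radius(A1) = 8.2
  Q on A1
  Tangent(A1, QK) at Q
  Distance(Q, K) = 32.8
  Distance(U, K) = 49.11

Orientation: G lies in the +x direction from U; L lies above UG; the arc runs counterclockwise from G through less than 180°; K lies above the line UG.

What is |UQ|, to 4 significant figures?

34.68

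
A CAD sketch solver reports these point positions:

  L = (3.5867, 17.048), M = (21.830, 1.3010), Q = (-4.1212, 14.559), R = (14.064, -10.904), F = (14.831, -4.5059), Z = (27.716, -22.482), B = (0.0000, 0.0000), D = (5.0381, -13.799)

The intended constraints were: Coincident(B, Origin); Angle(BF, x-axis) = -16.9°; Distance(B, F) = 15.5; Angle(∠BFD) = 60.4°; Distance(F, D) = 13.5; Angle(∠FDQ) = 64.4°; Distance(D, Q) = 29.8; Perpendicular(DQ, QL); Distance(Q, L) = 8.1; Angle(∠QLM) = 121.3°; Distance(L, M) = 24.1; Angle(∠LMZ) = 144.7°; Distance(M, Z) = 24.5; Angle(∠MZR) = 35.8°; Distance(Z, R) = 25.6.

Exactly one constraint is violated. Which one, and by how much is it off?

Distance(Z, R) = 25.6 — off by 7.70.

B = (0.00, 0.00) ✓; BF at -16.90° ✓; |BF| = 15.50 ✓; ∠BFD = 60.40° ✓; |FD| = 13.50 ✓; ∠FDQ = 64.40° ✓; |DQ| = 29.80 ✓; ∠(DQ, QL) = 90.00° ✓; |QL| = 8.100 ✓; ∠QLM = 121.3° ✓; |LM| = 24.10 ✓; ∠LMZ = 144.7° ✓; |MZ| = 24.50 ✓; ∠MZR = 35.80° ✓; |ZR| = 17.90 ✗.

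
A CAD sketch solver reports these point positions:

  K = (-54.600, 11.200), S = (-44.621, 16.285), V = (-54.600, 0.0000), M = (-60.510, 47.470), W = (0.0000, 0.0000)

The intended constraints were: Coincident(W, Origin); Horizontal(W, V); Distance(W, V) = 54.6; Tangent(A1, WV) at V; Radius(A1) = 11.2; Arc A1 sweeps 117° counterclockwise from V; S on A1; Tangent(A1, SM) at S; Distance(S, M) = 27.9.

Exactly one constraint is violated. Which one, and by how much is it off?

Distance(S, M) = 27.9 — off by 7.10.

W = (0.00, 0.00) ✓; W.y = 0.00, V.y = 0.00 ✓; |WV| = 54.60 ✓; ∠(KV, VW) = 90.00° ✓; |KV| = 11.20 ✓; bearing(K→S) − bearing(K→V) = 117.0° ✓; |KS| = 11.20 ✓; ∠(KS, SM) = 90.00° ✓; |SM| = 35.00 ✗.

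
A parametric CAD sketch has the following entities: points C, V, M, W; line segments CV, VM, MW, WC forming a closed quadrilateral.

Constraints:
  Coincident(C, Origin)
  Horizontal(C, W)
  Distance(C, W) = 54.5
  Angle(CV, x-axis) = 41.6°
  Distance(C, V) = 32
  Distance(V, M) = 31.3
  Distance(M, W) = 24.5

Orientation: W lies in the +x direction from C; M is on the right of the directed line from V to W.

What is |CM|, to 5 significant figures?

33.008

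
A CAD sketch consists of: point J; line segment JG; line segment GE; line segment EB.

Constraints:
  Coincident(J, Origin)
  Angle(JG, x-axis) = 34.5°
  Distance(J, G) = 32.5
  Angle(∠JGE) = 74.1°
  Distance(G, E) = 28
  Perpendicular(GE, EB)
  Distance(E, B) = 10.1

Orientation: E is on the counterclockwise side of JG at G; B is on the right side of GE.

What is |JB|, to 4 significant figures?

45.55

J is at the origin; JG runs at 34.5° with length 32.5, so G = 32.5·(cos 34.5°, sin 34.5°) = (26.78, 18.41). ∠JGE = 74.1°, so GE runs at 34.5° + (180° − 74.1°) = 140.4° from the x-axis; with |GE| = 28.0, E = G + 28.0·(cos 140.4°, sin 140.4°) = (5.210, 36.26). GE is perpendicular to EB; with |EB| = 10.1 on the right of GE, B = E + 10.1·(0.6374, 0.7705) = (11.65, 44.04). Then |JB| = |B − J| = 45.55.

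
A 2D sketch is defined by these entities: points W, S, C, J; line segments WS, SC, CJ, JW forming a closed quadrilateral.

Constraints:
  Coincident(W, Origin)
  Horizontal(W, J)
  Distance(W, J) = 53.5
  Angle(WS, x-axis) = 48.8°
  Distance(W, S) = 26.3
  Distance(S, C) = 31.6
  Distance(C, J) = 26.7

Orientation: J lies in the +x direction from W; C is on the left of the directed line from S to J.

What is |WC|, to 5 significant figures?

54.914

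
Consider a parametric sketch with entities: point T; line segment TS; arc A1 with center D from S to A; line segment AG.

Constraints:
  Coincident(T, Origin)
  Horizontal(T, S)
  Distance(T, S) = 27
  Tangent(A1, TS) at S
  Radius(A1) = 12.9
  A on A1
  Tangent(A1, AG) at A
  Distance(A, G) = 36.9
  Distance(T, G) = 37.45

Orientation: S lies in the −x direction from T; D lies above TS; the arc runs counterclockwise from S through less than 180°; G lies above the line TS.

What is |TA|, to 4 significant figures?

17.17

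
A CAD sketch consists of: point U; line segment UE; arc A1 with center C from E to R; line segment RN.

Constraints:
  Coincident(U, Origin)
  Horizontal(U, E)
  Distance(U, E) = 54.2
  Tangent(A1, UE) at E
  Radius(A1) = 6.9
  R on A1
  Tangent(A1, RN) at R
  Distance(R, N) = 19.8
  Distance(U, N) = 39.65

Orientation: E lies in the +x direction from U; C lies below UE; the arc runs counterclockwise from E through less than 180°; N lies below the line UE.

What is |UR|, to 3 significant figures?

49.1

U is at the origin; U and E share the same y with |UE| = 54.2 and E on the +x side, so E = (54.2, 0.00). A1 meets UE tangentially, so CE is at right angles to UE, so C = E + (0, -6.9) = (54.2, -6.90). Since CR ⟂ RN (tangency), |CN| = √(6.9² + 19.8²) = 21.0 regardless of where R sits on A1. So N lies on both circle(U, 39.65) and circle(C, 21.0); the below-UE intersection is N = (35.8, -17.0). R is the foot of the tangent from N: R = (49.1, -2.28).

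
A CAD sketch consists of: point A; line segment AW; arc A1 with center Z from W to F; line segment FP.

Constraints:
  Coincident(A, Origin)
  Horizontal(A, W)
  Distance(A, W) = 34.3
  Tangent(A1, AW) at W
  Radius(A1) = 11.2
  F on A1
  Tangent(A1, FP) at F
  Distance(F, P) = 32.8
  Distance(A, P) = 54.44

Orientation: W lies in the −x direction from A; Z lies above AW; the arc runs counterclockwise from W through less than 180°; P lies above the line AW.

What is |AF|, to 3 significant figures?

26.9

A is at the origin; AW is horizontal with |AW| = 34.3 and W on the −x side, so W = (-34.3, 0.00). Since A1 is tangent to AW there, ZW ⟂ AW, so Z = W + (0, 11.2) = (-34.3, 11.2). Since ZF ⟂ FP (tangency), |ZP| = √(11.2² + 32.8²) = 34.7 regardless of where F sits on A1. So P lies on both circle(A, 54.44) and circle(Z, 34.7); the above-AW intersection is P = (-29.8, 45.6). F is the foot of the tangent from P: F = (-23.3, 13.4).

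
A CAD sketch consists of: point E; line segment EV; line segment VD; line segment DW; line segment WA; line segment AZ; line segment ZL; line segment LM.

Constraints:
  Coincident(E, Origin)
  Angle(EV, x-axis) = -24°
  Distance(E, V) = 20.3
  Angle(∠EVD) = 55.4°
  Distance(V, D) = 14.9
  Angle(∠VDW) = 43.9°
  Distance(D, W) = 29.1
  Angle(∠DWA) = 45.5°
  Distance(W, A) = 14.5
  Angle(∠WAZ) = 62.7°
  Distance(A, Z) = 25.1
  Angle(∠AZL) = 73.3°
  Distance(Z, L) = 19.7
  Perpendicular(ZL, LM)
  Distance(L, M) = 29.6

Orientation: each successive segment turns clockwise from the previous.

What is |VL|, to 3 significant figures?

31.5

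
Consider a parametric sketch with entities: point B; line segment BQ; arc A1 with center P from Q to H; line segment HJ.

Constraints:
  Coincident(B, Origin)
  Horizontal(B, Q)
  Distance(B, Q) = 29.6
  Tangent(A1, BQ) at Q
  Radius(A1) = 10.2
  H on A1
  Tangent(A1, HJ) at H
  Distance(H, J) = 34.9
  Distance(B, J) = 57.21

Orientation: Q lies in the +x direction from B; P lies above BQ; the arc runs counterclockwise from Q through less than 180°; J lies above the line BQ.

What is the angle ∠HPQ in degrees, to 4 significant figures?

100.1°

Checks: B.y = 0.00, Q.y = 0.00 ✓; |PH| = 10.20 ✓; ∠(PH, HJ) = 90.00° ✓; |HJ| = 34.90 ✓; |BJ| = 57.21 ✓.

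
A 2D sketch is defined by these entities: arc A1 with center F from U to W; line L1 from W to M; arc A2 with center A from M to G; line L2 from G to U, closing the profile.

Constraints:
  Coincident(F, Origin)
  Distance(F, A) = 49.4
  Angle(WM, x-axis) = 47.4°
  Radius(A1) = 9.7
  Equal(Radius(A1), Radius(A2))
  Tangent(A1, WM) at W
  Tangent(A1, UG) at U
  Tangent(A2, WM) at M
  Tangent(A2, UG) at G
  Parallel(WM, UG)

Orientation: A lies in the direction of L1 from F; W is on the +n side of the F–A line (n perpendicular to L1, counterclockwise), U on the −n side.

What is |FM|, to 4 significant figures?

50.34

The slot axis is L1's direction at 47.4°, so u = (cos 47.4°, sin 47.4°) = (0.6769, 0.7361) and n = (−sin 47.4°, cos 47.4°) = (-0.7361, 0.6769). F is at the origin and A lies 49.4 along u from F, so A = 49.4·u = (33.44, 36.36). Tangency of A1 to both parallel lines with radius 9.7 puts W and U at F ± 9.7·n: W = (-7.140, 6.566), U = (7.140, -6.566). Equal radii place M and G the same way about A: M = A + 9.7·n = (26.30, 42.93), G = A − 9.7·n = (40.58, 29.80). Then |FM| = |M − F| = 50.34.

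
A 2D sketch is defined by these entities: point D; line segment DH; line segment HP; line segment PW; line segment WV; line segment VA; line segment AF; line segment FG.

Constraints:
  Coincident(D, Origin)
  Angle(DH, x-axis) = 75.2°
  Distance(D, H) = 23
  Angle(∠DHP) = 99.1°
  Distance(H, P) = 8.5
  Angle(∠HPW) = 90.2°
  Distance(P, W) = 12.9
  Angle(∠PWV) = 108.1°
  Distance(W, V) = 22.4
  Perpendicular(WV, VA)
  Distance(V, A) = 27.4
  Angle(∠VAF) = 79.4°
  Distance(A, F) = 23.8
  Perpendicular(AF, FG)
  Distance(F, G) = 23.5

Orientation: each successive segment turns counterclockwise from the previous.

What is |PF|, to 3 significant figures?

11.2

D is at the origin; DH runs at 75.2° with length 23.0, so H = (5.88, 22.2). ∠DHP = 99.1° gives HP at 156° from the x-axis; with |HP| = 8.5, P = (-1.90, 25.7). ∠HPW = 90.2° gives PW at -114° from the x-axis; with |PW| = 12.9, W = (-7.16, 13.9). ∠PWV = 108.1° gives WV at -42.2° from the x-axis; with |WV| = 22.4, V = (9.43, -1.14). WV is perpendicular to VA, so VA runs at 47.8°; with |VA| = 27.4, A = (27.8, 19.2). ∠VAF = 79.4° gives AF at 148° from the x-axis; with |AF| = 23.8, F = (7.56, 31.6). Then |PF| = |F − P| = 11.2.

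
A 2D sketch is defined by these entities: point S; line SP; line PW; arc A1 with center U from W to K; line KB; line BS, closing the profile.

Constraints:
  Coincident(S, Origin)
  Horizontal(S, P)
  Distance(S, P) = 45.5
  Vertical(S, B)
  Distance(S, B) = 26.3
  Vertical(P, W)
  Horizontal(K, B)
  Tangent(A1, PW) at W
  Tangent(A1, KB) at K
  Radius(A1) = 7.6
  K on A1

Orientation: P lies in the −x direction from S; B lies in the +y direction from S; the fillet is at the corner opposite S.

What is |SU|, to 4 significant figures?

42.26

S and B share the same x with |SB| = 26.3 and B on the +y side, so B = (0.000, 26.30). The virtual corner opposite S is at (-45.50, 26.30). Tangency of A1 to PW means the radius UW is perpendicular to PW and since A1 is tangent to KB there, UK ⟂ KB, with radius 7.6, so the center U sits 7.6 in from both sides at U = (-37.90, 18.70). Then |SU| = |U − S| = 42.26.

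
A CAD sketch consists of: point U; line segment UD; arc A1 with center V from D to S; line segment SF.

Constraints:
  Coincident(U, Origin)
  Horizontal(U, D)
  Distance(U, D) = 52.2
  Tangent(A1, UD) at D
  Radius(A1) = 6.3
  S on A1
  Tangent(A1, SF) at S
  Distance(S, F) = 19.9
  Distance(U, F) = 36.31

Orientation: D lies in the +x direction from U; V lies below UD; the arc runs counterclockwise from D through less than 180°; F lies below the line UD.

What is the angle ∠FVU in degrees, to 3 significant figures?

31.0°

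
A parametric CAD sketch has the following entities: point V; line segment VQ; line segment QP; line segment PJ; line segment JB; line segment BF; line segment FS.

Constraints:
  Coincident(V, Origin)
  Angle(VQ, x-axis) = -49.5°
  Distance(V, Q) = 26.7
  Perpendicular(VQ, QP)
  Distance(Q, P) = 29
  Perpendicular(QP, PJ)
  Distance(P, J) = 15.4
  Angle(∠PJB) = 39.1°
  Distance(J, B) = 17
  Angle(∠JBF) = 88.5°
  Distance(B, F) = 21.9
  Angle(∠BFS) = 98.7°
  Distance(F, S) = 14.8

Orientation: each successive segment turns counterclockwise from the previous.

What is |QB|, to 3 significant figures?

18.4

V is at the origin; VQ runs at -49.5° with length 26.7, so Q = (17.3, -20.3). VQ ⟂ QP, so QP runs at 40.5°; with |QP| = 29.0, P = (39.4, -1.47). The perpendicularity gives PJ at right angles to QP, so PJ runs at 130°; with |PJ| = 15.4, J = (29.4, 10.2). ∠PJB = 39.1° gives JB at -88.6° from the x-axis; with |JB| = 17.0, B = (29.8, -6.75). Then |QB| = |B − Q| = 18.4.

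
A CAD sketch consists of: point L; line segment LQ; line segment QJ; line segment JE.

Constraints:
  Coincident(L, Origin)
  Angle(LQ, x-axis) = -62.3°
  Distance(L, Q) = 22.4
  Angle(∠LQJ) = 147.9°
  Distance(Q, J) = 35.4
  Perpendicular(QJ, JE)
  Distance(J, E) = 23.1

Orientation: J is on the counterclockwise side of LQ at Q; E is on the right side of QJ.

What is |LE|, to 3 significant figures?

64.7

L is at the origin; LQ runs at -62.3° with length 22.4, so Q = 22.4·(cos -62.3°, sin -62.3°) = (10.4, -19.8). ∠LQJ = 147.9°, so QJ runs at -62.3° + (180° − 147.9°) = -30.2° from the x-axis; with |QJ| = 35.4, J = Q + 35.4·(cos -30.2°, sin -30.2°) = (41.0, -37.6). The perpendicularity gives JE at right angles to QJ; with |JE| = 23.1 on the right of QJ, E = J + 23.1·(-0.503, -0.864) = (29.4, -57.6). Then |LE| = |E − L| = 64.7.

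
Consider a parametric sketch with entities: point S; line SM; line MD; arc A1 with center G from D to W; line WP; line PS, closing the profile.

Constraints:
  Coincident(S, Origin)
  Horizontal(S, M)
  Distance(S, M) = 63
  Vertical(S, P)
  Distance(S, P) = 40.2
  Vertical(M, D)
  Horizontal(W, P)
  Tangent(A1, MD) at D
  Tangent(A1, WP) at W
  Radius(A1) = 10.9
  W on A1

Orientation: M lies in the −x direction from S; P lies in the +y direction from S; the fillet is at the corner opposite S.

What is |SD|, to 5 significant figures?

69.480

The virtual corner opposite S is at (-63.000, 40.200). Tangency of A1 to MD means the radius GD is perpendicular to MD and tangency of A1 to WP means the radius GW is perpendicular to WP, with radius 10.9, so the center G sits 10.9 in from both sides at G = (-52.100, 29.300). That places the tangent points at D = (-63.000, 29.300) on MD and W = (-52.100, 40.200) on WP. Then |SD| = |D − S| = 69.480.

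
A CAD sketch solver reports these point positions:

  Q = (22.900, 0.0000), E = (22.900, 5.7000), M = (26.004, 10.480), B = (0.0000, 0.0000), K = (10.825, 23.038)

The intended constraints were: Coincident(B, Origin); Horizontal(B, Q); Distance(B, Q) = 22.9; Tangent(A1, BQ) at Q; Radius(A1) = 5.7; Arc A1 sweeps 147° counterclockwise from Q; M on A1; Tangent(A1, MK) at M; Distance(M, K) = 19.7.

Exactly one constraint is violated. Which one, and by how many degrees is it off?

Tangent(A1, MK) at M — off by 6.60°.

B = (0.00, 0.00) ✓; B.y = 0.00, Q.y = 0.00 ✓; |BQ| = 22.90 ✓; ∠(EQ, QB) = 90.00° ✓; |EQ| = 5.700 ✓; bearing(E→M) − bearing(E→Q) = 147.0° ✓; |EM| = 5.699 ✓; ∠(EM, MK) = 96.60° ✗; |MK| = 19.70 ✓.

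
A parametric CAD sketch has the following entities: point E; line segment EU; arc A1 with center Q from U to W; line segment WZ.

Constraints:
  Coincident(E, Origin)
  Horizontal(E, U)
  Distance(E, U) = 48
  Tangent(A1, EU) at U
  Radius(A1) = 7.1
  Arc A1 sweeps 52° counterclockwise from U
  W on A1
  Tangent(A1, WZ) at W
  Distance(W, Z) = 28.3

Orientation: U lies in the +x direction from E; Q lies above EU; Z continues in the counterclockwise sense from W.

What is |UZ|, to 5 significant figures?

34.005

E is at the origin; EU is horizontal with |EU| = 48.0 and U on the +x side, so U = (48.000, 0.0000). A1 meets EU tangentially, so QU is at right angles to EU, so Q = U + (0, 7.1) = (48.000, 7.1000). On A1, U sits at bearing -90° from Q; a 52° counterclockwise sweep puts W at bearing -38°, so W = Q + 7.1·(cos -38°, sin -38°) = (53.595, 2.7288). Since A1 is tangent to WZ there, QW ⟂ WZ, so WZ runs along (−sin -38°, cos -38°); with |WZ| = 28.3, Z = (71.018, 25.030). Then |UZ| = |Z − U| = 34.005.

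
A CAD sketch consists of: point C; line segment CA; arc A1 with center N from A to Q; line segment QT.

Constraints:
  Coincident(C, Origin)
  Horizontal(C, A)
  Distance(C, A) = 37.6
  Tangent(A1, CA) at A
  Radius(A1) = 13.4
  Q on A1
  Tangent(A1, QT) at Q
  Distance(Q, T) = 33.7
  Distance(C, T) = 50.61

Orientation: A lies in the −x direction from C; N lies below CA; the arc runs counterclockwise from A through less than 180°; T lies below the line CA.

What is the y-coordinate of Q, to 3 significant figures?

-23.4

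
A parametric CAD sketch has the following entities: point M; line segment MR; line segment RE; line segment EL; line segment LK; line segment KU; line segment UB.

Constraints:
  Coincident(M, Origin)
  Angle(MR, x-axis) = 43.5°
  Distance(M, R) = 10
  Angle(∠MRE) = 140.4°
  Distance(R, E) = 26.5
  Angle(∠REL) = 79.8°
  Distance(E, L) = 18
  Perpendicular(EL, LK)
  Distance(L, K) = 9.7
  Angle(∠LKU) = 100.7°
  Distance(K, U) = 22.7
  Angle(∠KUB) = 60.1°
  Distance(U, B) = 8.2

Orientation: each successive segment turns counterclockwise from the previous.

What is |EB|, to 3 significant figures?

6.38

∠LKU = 100.7° gives KU at -7.40° from the x-axis; with |KU| = 22.7, U = (15.5, 19.5). ∠KUB = 60.1° gives UB at 112° from the x-axis; with |UB| = 8.2, B = (12.4, 27.1). Then |EB| = |B − E| = 6.38.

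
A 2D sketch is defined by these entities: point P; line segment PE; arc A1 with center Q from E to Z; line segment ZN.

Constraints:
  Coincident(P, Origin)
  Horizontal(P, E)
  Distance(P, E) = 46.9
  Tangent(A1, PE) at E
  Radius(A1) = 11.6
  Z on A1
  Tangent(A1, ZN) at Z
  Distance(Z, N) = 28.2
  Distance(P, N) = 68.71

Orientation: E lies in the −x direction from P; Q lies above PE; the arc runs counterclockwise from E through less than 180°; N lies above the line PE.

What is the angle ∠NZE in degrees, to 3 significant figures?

116°

Checks: |QZ| = 11.60 ✓; ∠(QZ, ZN) = 90.00° ✓; |ZN| = 28.20 ✓; |PN| = 68.71 ✓.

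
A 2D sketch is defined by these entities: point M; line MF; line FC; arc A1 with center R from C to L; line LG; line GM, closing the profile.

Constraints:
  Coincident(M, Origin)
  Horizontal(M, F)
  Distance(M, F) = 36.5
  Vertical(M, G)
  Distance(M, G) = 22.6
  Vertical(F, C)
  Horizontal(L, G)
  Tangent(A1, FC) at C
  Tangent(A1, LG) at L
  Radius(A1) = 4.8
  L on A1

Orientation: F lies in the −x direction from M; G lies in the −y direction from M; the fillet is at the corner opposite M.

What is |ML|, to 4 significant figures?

38.93

The virtual corner opposite M is at (-36.50, -22.60). The tangent condition forces RC to be normal to FC and since A1 is tangent to LG there, RL ⟂ LG, with radius 4.8, so the center R sits 4.8 in from both sides at R = (-31.70, -17.80). That places the tangent points at C = (-36.50, -17.80) on FC and L = (-31.70, -22.60) on LG. Then |ML| = |L − M| = 38.93.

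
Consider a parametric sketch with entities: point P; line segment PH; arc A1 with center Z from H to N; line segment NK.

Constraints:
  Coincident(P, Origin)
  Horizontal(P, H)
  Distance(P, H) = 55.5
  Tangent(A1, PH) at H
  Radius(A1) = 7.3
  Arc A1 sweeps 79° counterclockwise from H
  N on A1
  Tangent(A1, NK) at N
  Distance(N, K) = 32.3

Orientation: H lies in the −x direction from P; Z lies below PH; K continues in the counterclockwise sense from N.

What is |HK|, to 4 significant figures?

39.91

On A1, H sits at bearing 90° from Z; a 79° counterclockwise sweep puts N at bearing 169°, so N = Z + 7.3·(cos 169°, sin 169°) = (-62.67, -5.907). Tangency of A1 to NK means the radius ZN is perpendicular to NK, so NK runs along (−sin 169°, cos 169°); with |NK| = 32.3, K = (-68.83, -37.61). Then |HK| = |K − H| = 39.91.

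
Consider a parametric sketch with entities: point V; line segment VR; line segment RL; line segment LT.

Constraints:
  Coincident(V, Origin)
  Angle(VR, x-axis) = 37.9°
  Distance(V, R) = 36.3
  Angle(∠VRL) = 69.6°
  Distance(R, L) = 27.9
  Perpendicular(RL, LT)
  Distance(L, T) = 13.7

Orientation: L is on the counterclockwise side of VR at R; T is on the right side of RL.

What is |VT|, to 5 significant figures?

50.100

V is at the origin; VR runs at 37.9° with length 36.3, so R = 36.3·(cos 37.9°, sin 37.9°) = (28.644, 22.299). ∠VRL = 69.6°, so RL runs at 37.9° + (180° − 69.6°) = 148.30° from the x-axis; with |RL| = 27.9, L = R + 27.9·(cos 148.30°, sin 148.30°) = (4.9061, 36.959). RL ⟂ LT; with |LT| = 13.7 on the right of RL, T = L + 13.7·(0.52547, 0.85081) = (12.105, 48.615). Then |VT| = |T − V| = 50.100.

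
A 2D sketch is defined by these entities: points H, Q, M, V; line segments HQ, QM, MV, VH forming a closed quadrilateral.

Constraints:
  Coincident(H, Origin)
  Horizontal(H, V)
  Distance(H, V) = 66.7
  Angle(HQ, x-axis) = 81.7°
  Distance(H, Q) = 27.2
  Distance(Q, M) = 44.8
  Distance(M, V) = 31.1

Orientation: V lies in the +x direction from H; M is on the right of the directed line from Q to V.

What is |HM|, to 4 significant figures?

36.19

Checks: |QM| = 44.80 ✓; |MV| = 31.10 ✓.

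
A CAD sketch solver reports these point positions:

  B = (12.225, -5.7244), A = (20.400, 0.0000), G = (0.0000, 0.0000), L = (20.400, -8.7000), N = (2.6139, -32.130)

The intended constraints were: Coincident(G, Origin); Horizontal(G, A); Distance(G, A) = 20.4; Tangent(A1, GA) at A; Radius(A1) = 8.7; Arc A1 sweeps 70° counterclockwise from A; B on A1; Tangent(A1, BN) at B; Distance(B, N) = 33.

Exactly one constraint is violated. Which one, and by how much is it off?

Distance(B, N) = 33 — off by 4.90.

G = (0.00, 0.00) ✓; G.y = 0.00, A.y = 0.00 ✓; |GA| = 20.40 ✓; ∠(LA, AG) = 90.00° ✓; |LA| = 8.700 ✓; bearing(L→B) − bearing(L→A) = 70.00° ✓; |LB| = 8.700 ✓; ∠(LB, BN) = 90.00° ✓; |BN| = 28.10 ✗.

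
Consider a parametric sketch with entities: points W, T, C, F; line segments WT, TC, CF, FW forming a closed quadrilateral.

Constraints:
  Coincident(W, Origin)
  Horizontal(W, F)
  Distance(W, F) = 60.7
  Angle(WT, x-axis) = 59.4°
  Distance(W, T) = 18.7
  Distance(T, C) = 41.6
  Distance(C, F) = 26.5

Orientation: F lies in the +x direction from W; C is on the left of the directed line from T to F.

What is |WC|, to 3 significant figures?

55.9

W is at the origin; WF is horizontal with |WF| = 60.7 and F in +x, so F = (60.7, 0). WT runs at 59.4° with |WT| = 18.7, so T = (9.52, 16.1). C is determined by |TC| = 41.6 and |CF| = 26.5 together: it lies at the intersection of circle(T, 41.6) and circle(F, 26.5). With |TF| = 53.7, the foot of the radical line on TF is 36.4 from T and the perpendicular offset is √(41.6² − 36.4²) = 20.1. Taking the left-of-TF solution: C = (50.3, 24.4).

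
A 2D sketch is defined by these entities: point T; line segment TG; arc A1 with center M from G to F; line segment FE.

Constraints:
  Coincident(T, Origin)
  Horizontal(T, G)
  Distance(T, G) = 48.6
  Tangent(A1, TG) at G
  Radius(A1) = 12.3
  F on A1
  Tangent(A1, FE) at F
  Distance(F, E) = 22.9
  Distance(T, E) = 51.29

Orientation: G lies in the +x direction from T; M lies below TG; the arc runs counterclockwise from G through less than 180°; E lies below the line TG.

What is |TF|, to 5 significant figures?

38.449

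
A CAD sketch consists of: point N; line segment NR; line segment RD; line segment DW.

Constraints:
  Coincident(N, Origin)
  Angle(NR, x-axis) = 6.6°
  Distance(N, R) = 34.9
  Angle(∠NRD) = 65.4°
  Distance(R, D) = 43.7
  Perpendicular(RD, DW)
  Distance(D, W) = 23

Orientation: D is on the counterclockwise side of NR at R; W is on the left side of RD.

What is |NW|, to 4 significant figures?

30.45

∠NRD = 65.4°, so RD runs at 6.6° + (180° − 65.4°) = 121.2° from the x-axis; with |RD| = 43.7, D = R + 43.7·(cos 121.2°, sin 121.2°) = (12.03, 41.39). RD is perpendicular to DW; with |DW| = 23.0 on the left of RD, W = D + 23.0·(-0.8554, -0.5180) = (-7.642, 29.48). Then |NW| = |W − N| = 30.45.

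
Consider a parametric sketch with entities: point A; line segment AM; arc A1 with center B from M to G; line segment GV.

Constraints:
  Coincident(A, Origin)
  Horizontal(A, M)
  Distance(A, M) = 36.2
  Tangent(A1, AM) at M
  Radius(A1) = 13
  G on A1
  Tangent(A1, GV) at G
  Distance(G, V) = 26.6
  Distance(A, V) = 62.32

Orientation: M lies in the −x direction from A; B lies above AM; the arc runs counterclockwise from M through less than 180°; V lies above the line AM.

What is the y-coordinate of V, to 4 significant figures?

40.38

A is at the origin; AM is horizontal with |AM| = 36.2 and M on the −x side, so M = (-36.20, 0.000). Tangency of A1 to AM means the radius BM is perpendicular to AM, so B = M + (0, 13) = (-36.20, 13.00). Since BG ⟂ GV (tangency), |BV| = √(13.0² + 26.6²) = 29.61 regardless of where G sits on A1. So V lies on both circle(A, 62.32) and circle(B, 29.61); the above-AM intersection is V = (-47.47, 40.38). G is the foot of the tangent from V: G = (-27.57, 22.72).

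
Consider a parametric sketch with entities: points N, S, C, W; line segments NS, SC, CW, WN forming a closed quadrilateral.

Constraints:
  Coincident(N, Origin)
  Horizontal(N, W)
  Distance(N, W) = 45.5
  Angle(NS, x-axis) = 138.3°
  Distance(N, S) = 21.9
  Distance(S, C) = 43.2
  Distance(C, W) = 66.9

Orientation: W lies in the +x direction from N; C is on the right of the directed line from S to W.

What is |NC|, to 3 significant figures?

32.3

N is at the origin; N and W share the same y with |NW| = 45.5 and W in +x, so W = (45.5, 0). NS runs at 138.3° with |NS| = 21.9, so S = (-16.4, 14.6). C is determined by |SC| = 43.2 and |CW| = 66.9 together: it lies at the intersection of circle(S, 43.2) and circle(W, 66.9). With |SW| = 63.5, the foot of the radical line on SW is 11.2 from S and the perpendicular offset is √(43.2² − 11.2²) = 41.7. Taking the right-of-SW solution: C = (-15.0, -28.6).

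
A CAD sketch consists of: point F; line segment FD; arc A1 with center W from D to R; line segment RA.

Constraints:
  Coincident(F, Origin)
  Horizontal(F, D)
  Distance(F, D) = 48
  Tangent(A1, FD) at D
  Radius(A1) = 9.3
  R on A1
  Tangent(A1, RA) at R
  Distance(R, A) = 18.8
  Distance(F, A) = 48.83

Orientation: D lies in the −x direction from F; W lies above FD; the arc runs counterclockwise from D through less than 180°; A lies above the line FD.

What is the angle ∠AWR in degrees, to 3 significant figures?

63.7°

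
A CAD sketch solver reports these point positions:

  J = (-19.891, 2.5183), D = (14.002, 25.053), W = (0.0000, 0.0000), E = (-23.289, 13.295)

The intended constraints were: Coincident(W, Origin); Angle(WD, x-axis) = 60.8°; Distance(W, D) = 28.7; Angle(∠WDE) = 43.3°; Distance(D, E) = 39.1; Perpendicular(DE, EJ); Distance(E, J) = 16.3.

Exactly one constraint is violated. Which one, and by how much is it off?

Distance(E, J) = 16.3 — off by 5.00.

W = (0.00, 0.00) ✓; WD at 60.80° ✓; |WD| = 28.70 ✓; ∠WDE = 43.30° ✓; |DE| = 39.10 ✓; ∠(DE, EJ) = 90.00° ✓; |EJ| = 11.30 ✗.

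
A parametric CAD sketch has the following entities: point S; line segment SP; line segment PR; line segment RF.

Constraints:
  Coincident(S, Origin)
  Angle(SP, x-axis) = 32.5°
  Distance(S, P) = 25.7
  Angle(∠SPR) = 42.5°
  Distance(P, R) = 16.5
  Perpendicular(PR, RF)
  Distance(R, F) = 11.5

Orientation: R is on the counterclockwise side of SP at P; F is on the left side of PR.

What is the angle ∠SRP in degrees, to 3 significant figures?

98.0°

S is at the origin; SP runs at 32.5° with length 25.7, so P = 25.7·(cos 32.5°, sin 32.5°) = (21.7, 13.8). ∠SPR = 42.5°, so PR runs at 32.5° + (180° − 42.5°) = 170° from the x-axis; with |PR| = 16.5, R = P + 16.5·(cos 170°, sin 170°) = (5.43, 16.7). Then cos ∠SRP = RS·RP / (|RS||RP|), giving 98.0°.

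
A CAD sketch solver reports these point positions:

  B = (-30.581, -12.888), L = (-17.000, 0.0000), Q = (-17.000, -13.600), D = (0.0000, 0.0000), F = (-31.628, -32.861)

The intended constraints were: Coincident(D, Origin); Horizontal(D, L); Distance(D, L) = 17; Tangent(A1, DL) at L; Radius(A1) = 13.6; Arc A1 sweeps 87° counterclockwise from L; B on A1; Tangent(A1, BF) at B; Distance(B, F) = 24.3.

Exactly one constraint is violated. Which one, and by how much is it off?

Distance(B, F) = 24.3 — off by 4.30.

D = (0.00, 0.00) ✓; D.y = 0.00, L.y = 0.00 ✓; |DL| = 17.00 ✓; ∠(QL, LD) = 90.00° ✓; |QL| = 13.60 ✓; bearing(Q→B) − bearing(Q→L) = 87.00° ✓; |QB| = 13.60 ✓; ∠(QB, BF) = 90.00° ✓; |BF| = 20.00 ✗.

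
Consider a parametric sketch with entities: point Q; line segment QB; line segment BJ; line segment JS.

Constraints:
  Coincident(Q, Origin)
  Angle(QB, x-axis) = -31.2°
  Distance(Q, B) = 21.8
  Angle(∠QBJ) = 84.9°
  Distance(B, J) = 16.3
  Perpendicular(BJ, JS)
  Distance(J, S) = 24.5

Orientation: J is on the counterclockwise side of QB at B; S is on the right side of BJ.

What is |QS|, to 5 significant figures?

48.394

Q is at the origin; QB runs at -31.2° with length 21.8, so B = 21.8·(cos -31.2°, sin -31.2°) = (18.647, -11.293). ∠QBJ = 84.9°, so BJ runs at -31.2° + (180° − 84.9°) = 63.900° from the x-axis; with |BJ| = 16.3, J = B + 16.3·(cos 63.900°, sin 63.900°) = (25.818, 3.3449). The perpendicularity gives JS at right angles to BJ; with |JS| = 24.5 on the right of BJ, S = J + 24.5·(0.89803, -0.43994) = (47.820, -7.4336). Then |QS| = |S − Q| = 48.394.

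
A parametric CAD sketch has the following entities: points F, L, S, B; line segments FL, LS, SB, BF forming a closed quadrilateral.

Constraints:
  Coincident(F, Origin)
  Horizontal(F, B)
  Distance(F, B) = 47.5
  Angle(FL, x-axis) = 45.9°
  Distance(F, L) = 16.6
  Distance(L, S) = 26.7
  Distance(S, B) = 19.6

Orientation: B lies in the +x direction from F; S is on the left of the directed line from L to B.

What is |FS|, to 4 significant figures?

41.42

Checks: |LS| = 26.70 ✓; |SB| = 19.60 ✓.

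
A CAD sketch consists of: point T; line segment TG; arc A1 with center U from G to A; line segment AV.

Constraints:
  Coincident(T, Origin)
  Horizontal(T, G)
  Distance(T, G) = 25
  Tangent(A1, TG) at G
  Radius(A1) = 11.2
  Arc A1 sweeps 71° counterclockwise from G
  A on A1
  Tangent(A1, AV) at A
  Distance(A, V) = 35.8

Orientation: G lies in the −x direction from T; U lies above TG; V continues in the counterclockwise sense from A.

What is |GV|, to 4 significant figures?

47.00

T is at the origin; T and G share the same y with |TG| = 25.0 and G on the −x side, so G = (-25.00, 0.000). The tangent condition forces UG to be normal to TG, so U = G + (0, 11.2) = (-25.00, 11.20). On A1, G sits at bearing -90° from U; a 71° counterclockwise sweep puts A at bearing -19°, so A = U + 11.2·(cos -19°, sin -19°) = (-14.41, 7.554). Since A1 is tangent to AV there, UA ⟂ AV, so AV runs along (−sin -19°, cos -19°); with |AV| = 35.8, V = (-2.755, 41.40). Then |GV| = |V − G| = 47.00.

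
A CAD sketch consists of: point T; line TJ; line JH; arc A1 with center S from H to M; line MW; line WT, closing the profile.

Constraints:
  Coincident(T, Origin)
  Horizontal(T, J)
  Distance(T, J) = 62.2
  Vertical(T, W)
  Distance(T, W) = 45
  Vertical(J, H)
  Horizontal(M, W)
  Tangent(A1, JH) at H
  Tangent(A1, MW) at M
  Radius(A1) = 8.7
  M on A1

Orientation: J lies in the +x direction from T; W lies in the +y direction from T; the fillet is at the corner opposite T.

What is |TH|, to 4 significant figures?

72.02

T is at the origin; TJ is horizontal with |TJ| = 62.2 and J on the +x side, so J = (62.20, 0.000). T and W share the same x with |TW| = 45.0 and W on the +y side, so W = (0.000, 45.00). The virtual corner opposite T is at (62.20, 45.00). Tangency of A1 to JH means the radius SH is perpendicular to JH and A1 meets MW tangentially, so SM is at right angles to MW, with radius 8.7, so the center S sits 8.7 in from both sides at S = (53.50, 36.30). That places the tangent points at H = (62.20, 36.30) on JH and M = (53.50, 45.00) on MW. Then |TH| = |H − T| = 72.02.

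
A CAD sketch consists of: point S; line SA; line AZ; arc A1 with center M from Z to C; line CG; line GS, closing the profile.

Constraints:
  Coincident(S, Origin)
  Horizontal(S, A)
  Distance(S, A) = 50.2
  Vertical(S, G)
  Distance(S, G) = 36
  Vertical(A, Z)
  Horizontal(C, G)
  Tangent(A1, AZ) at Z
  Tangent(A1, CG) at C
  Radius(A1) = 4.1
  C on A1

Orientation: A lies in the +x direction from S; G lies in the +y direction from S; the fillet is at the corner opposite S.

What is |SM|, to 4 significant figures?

56.06

S is at the origin; SA is horizontal with |SA| = 50.2 and A on the +x side, so A = (50.20, 0.000). SG is vertical with |SG| = 36.0 and G on the +y side, so G = (0.000, 36.00). The virtual corner opposite S is at (50.20, 36.00). The tangent condition forces MZ to be normal to AZ and tangency of A1 to CG means the radius MC is perpendicular to CG, with radius 4.1, so the center M sits 4.1 in from both sides at M = (46.10, 31.90). Then |SM| = |M − S| = 56.06.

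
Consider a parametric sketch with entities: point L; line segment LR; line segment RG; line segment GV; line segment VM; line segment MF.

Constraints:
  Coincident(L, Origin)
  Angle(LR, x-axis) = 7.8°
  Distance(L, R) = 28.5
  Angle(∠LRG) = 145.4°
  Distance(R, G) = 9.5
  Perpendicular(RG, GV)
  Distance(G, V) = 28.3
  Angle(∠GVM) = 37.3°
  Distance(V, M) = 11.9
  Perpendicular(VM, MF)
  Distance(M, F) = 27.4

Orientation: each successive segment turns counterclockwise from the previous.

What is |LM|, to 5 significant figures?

25.884

L is at the origin; LR runs at 7.8° with length 28.5, so R = (28.236, 3.8679). ∠LRG = 145.4° gives RG at 42.400° from the x-axis; with |RG| = 9.5, G = (35.252, 10.274). The perpendicularity gives GV at right angles to RG, so GV runs at 132.40°; with |GV| = 28.3, V = (16.169, 31.172). ∠GVM = 37.3° gives VM at -84.900° from the x-axis; with |VM| = 11.9, M = (17.227, 19.319). Then |LM| = |M − L| = 25.884.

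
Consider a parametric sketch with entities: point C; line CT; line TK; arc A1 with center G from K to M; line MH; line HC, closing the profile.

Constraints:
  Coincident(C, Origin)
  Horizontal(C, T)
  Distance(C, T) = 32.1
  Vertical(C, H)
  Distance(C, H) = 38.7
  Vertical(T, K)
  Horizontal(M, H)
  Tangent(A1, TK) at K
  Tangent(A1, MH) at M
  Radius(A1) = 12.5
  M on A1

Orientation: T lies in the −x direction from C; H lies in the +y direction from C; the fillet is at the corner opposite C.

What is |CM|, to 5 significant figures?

43.380

C is at the origin; CT is horizontal with |CT| = 32.1 and T on the −x side, so T = (-32.100, 0.0000). CH is vertical with |CH| = 38.7 and H on the +y side, so H = (0.0000, 38.700). The virtual corner opposite C is at (-32.100, 38.700). Tangency of A1 to TK means the radius GK is perpendicular to TK and tangency of A1 to MH means the radius GM is perpendicular to MH, with radius 12.5, so the center G sits 12.5 in from both sides at G = (-19.600, 26.200). That places the tangent points at K = (-32.100, 26.200) on TK and M = (-19.600, 38.700) on MH. Then |CM| = |M − C| = 43.380.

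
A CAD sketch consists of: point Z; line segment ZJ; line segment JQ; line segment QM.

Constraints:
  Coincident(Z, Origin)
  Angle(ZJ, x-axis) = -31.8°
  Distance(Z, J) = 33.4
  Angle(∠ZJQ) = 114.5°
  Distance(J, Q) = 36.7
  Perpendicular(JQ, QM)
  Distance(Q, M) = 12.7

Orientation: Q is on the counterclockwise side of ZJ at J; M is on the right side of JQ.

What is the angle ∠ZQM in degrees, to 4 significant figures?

121.0°

Z is at the origin; ZJ runs at -31.8° with length 33.4, so J = 33.4·(cos -31.8°, sin -31.8°) = (28.39, -17.60). ∠ZJQ = 114.5°, so JQ runs at -31.8° + (180° − 114.5°) = 33.70° from the x-axis; with |JQ| = 36.7, Q = J + 36.7·(cos 33.70°, sin 33.70°) = (58.92, 2.762). The perpendicularity gives QM at right angles to JQ; with |QM| = 12.7 on the right of JQ, M = Q + 12.7·(0.5548, -0.8320) = (65.97, -7.803). Then cos ∠ZQM = QZ·QM / (|QZ||QM|), giving 121.0°.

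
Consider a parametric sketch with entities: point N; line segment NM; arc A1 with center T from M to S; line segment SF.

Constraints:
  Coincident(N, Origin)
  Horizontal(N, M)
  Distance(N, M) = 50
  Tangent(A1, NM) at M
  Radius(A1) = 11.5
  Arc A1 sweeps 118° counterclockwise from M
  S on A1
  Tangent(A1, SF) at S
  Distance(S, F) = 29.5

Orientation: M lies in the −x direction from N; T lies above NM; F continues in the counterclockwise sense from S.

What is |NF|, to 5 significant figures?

68.757

On A1, M sits at bearing -90° from T; a 118° counterclockwise sweep puts S at bearing 28°, so S = T + 11.5·(cos 28°, sin 28°) = (-39.846, 16.899). A1 meets SF tangentially, so TS is at right angles to SF, so SF runs along (−sin 28°, cos 28°); with |SF| = 29.5, F = (-53.696, 42.946). Then |NF| = |F − N| = 68.757.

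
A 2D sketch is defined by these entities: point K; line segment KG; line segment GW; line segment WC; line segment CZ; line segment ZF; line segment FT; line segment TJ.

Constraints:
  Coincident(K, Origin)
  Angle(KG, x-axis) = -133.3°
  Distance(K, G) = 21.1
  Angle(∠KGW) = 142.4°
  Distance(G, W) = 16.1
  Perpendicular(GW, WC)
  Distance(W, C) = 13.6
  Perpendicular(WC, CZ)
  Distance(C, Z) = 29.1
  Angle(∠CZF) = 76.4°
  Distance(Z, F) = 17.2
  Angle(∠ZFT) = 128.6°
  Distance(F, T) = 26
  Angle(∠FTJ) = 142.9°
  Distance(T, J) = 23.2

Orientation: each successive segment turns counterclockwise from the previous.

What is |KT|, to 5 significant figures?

41.343

K is at the origin; KG runs at -133.3° with length 21.1, so G = (-14.471, -15.356). ∠KGW = 142.4° gives GW at -95.700° from the x-axis; with |GW| = 16.1, W = (-16.070, -31.376). The perpendicularity gives WC at right angles to GW, so WC runs at -5.7000°; with |WC| = 13.6, C = (-2.5371, -32.727). The perpendicularity gives CZ at right angles to WC, so CZ runs at 84.300°; with |CZ| = 29.1, Z = (0.35315, -3.7710). ∠CZF = 76.4° gives ZF at -172.10° from the x-axis; with |ZF| = 17.2, F = (-16.684, -6.1351). ∠ZFT = 128.6° gives FT at -120.70° from the x-axis; with |FT| = 26.0, T = (-29.958, -28.491). Then |KT| = |T − K| = 41.343.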